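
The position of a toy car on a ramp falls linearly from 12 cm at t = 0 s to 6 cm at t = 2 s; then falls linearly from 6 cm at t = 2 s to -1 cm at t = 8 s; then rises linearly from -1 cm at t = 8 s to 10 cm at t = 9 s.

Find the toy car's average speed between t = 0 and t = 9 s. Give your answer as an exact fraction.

8/3 cm/s

Average speed = (total path length)/(elapsed time); on a piecewise-linear x-t graph the path length is Σ|Δx|.
0–2 s: |Δx| = |6 − 12| = 6 cm
2–8 s: |Δx| = |-1 − 6| = 7 cm
8–9 s: |Δx| = |10 − -1| = 11 cm
Total path = 24 cm; average speed = 24/9 = 8/3 cm/s.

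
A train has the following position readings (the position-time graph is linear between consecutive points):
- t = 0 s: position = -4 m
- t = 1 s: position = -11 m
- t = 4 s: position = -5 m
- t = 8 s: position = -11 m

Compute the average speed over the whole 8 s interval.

Average speed = (total path length)/(elapsed time); on a piecewise-linear x-t graph the path length is Σ|Δx|.
0–1 s: |Δx| = |-11 − -4| = 7 m
1–4 s: |Δx| = |-5 − -11| = 6 m
4–8 s: |Δx| = |-11 − -5| = 6 m
Total path = 19 m; average speed = 19/8 = 2.375 m/s.

2.375 m/s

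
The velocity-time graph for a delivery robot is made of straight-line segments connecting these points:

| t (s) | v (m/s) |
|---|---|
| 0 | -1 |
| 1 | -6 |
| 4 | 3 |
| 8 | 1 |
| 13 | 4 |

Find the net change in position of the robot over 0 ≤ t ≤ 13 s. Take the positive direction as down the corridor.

12.5 m

Displacement is the signed area under the v-t curve.
0–1 s: ½(-1 + -6)(1) = -3.5 m
1–4 s: ½(-6 + 3)(3) = -4.5 m
4–8 s: ½(3 + 1)(4) = 8 m
8–13 s: ½(1 + 4)(5) = 12.5 m
Net displacement = 12.5 m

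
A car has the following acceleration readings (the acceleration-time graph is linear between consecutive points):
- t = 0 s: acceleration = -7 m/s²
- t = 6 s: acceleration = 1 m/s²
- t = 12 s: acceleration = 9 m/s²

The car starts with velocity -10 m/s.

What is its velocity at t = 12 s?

Δv equals the area under the a-t graph; then v = v₀ + Δv.
0–6 s: ½(-7 + 1)(6) = -18 m/s
6–12 s: ½(1 + 9)(6) = 30 m/s
Δv = 12 m/s, so v(12) = -10 + (12) = 2 m/s.

2 m/s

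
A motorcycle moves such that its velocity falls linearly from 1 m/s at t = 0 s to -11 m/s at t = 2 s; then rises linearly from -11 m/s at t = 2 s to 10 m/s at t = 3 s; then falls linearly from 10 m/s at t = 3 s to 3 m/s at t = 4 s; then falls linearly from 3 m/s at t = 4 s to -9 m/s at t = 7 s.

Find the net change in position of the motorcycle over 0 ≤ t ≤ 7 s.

Displacement is the signed area under the v-t curve.
0–2 s: ½(1 + -11)(2) = -10 m
2–3 s: ½(-11 + 10)(1) = -0.5 m
3–4 s: ½(10 + 3)(1) = 6.5 m
4–7 s: ½(3 + -9)(3) = -9 m
Net displacement = -13 m

-13 m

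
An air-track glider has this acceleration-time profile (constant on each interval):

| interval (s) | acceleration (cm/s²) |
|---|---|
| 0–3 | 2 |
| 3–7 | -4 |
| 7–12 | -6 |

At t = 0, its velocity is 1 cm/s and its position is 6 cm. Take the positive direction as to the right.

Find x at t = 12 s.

On each constant-a segment, Δv = aΔt and Δx = v₀Δt + ½aΔt²; chain segment to segment.
0–3 s: v starts 1 cm/s; Δx = 1·3 + ½·2·3² = 12 cm; v ends 7 cm/s.
3–7 s: v starts 7 cm/s; Δx = 7·4 + ½·-4·4² = -4 cm; v ends -9 cm/s.
7–12 s: v starts -9 cm/s; Δx = -9·5 + ½·-6·5² = -120 cm; v ends -39 cm/s.
x(12) = 6 + Σ Δx = -106 cm.

-106 cm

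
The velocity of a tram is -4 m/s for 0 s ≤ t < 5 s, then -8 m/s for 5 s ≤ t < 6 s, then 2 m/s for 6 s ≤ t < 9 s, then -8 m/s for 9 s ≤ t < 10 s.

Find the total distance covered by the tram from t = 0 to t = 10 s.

Distance (not displacement) is the total path length: add the absolute areas under v-t.
0–5 s: |-4| × 5 = 20 m
5–6 s: |-8| × 1 = 8 m
6–9 s: |2| × 3 = 6 m
9–10 s: |-8| × 1 = 8 m
Total distance = 42 m

42 m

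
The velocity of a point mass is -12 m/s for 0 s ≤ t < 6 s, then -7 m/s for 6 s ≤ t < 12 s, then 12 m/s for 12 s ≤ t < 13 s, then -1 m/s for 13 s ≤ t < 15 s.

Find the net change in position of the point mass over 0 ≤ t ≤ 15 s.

Net displacement equals the area under the velocity-time graph (areas below the axis count negative).
0–6 s: -12 × 6 = -72 m
6–12 s: -7 × 6 = -42 m
12–13 s: 12 × 1 = 12 m
13–15 s: -1 × 2 = -2 m
Net displacement = -104 m

-104 m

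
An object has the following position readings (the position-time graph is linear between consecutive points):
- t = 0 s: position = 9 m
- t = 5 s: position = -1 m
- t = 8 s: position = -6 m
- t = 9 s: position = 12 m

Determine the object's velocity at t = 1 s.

Velocity is the slope of the x-t graph on 0–5 s: (-1 − 9)/(5 − 0) = -2 m/s.

-2 m/s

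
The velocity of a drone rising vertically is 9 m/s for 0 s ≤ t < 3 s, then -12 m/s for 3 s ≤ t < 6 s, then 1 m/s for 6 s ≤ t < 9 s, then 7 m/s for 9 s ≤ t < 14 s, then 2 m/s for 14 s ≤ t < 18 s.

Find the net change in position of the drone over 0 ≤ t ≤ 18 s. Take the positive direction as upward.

Displacement is the signed area under the v-t curve.
0–3 s: 9 × 3 = 27 m
3–6 s: -12 × 3 = -36 m
6–9 s: 1 × 3 = 3 m
9–14 s: 7 × 5 = 35 m
14–18 s: 2 × 4 = 8 m
Net displacement = 37 m

37 m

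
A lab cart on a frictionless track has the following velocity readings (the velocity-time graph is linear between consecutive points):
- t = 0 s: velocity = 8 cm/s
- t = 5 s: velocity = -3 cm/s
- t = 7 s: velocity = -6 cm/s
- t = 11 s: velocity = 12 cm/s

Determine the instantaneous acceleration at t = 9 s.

4.5 cm/s²

Acceleration is the slope of the v-t graph on 7–11 s: (12 − -6)/(11 − 7) = 4.5 cm/s².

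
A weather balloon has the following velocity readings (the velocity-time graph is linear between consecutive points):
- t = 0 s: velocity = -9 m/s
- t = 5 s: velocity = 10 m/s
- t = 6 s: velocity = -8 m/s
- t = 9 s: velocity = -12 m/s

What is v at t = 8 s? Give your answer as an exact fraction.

-32/3 m/s

On 6–9 s the graph is linear from -8 to -12 m/s: v(8) = -8 + (-12 − -8)·(8 − 6)/(9 − 6) = -32/3 m/s.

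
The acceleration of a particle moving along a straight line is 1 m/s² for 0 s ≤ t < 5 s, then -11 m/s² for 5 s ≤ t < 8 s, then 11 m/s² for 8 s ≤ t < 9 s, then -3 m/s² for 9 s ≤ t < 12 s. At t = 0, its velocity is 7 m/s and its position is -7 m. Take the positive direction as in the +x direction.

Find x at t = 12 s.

On each constant-a segment, Δv = aΔt and Δx = v₀Δt + ½aΔt²; chain segment to segment.
0–5 s: v starts 7 m/s; Δx = 7·5 + ½·1·5² = 47.5 m; v ends 12 m/s.
5–8 s: v starts 12 m/s; Δx = 12·3 + ½·-11·3² = -13.5 m; v ends -21 m/s.
8–9 s: v starts -21 m/s; Δx = -21·1 + ½·11·1² = -15.5 m; v ends -10 m/s.
9–12 s: v starts -10 m/s; Δx = -10·3 + ½·-3·3² = -43.5 m; v ends -19 m/s.
x(12) = -7 + Σ Δx = -32 m.

-32 m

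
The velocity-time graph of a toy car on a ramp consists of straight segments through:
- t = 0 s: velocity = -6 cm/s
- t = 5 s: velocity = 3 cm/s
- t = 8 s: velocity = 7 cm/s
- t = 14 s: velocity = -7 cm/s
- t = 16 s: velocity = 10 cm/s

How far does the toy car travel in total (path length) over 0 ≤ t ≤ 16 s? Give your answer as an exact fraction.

1947/34 cm

Total distance travelled is ∫|v| dt — sum the magnitudes of each area piece.
0–5 s: v = 0 at t = 10/3 s; triangle areas 10 + 2.5 = 12.5 cm
5–8 s: |½(3 + 7)(3)| = 15 cm
8–14 s: v = 0 at t = 11 s; triangle areas 10.5 + 10.5 = 21 cm
14–16 s: v = 0 at t = 252/17 s; triangle areas 49/17 + 100/17 = 149/17 cm
Total distance = 1947/34 cm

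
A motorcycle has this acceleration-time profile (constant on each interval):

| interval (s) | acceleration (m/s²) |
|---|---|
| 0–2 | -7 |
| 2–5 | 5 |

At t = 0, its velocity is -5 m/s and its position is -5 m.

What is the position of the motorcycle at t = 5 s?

-63.5 m

On each constant-a segment, Δv = aΔt and Δx = v₀Δt + ½aΔt²; chain segment to segment.
0–2 s: v starts -5 m/s; Δx = -5·2 + ½·-7·2² = -24 m; v ends -19 m/s.
2–5 s: v starts -19 m/s; Δx = -19·3 + ½·5·3² = -34.5 m; v ends -4 m/s.
x(5) = -5 + Σ Δx = -63.5 m.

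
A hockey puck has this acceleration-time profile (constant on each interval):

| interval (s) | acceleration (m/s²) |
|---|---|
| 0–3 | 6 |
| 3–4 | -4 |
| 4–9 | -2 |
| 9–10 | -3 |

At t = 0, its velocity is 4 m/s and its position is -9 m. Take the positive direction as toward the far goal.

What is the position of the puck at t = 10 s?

On each constant-a segment, Δv = aΔt and Δx = v₀Δt + ½aΔt²; chain segment to segment.
0–3 s: v starts 4 m/s; Δx = 4·3 + ½·6·3² = 39 m; v ends 22 m/s.
3–4 s: v starts 22 m/s; Δx = 22·1 + ½·-4·1² = 20 m; v ends 18 m/s.
4–9 s: v starts 18 m/s; Δx = 18·5 + ½·-2·5² = 65 m; v ends 8 m/s.
9–10 s: v starts 8 m/s; Δx = 8·1 + ½·-3·1² = 6.5 m; v ends 5 m/s.
x(10) = -9 + Σ Δx = 121.5 m.

121.5 m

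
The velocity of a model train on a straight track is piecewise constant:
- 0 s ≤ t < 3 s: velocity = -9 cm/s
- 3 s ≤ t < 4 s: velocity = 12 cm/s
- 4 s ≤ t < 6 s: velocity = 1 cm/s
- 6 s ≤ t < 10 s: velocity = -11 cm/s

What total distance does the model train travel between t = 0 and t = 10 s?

85 cm

Distance (not displacement) is the total path length: add the absolute areas under v-t.
0–3 s: |-9| × 3 = 27 cm
3–4 s: |12| × 1 = 12 cm
4–6 s: |1| × 2 = 2 cm
6–10 s: |-11| × 4 = 44 cm
Total distance = 85 cm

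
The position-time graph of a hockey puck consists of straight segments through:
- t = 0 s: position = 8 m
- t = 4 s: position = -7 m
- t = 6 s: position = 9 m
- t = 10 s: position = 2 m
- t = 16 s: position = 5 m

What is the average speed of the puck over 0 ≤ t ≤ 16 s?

Average speed = (total path length)/(elapsed time); on a piecewise-linear x-t graph the path length is Σ|Δx|.
0–4 s: |Δx| = |-7 − 8| = 15 m
4–6 s: |Δx| = |9 − -7| = 16 m
6–10 s: |Δx| = |2 − 9| = 7 m
10–16 s: |Δx| = |5 − 2| = 3 m
Total path = 41 m; average speed = 41/16 = 2.5625 m/s.

2.5625 m/s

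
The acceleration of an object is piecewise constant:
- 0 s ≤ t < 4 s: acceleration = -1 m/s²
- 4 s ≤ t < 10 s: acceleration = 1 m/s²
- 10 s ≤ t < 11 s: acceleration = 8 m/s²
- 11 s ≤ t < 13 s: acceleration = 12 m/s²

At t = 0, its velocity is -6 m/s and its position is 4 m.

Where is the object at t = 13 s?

-38 m

On each constant-a segment, Δv = aΔt and Δx = v₀Δt + ½aΔt²; chain segment to segment.
0–4 s: v starts -6 m/s; Δx = -6·4 + ½·-1·4² = -32 m; v ends -10 m/s.
4–10 s: v starts -10 m/s; Δx = -10·6 + ½·1·6² = -42 m; v ends -4 m/s.
10–11 s: v starts -4 m/s; Δx = -4·1 + ½·8·1² = 0 m; v ends 4 m/s.
11–13 s: v starts 4 m/s; Δx = 4·2 + ½·12·2² = 32 m; v ends 28 m/s.
x(13) = 4 + Σ Δx = -38 m.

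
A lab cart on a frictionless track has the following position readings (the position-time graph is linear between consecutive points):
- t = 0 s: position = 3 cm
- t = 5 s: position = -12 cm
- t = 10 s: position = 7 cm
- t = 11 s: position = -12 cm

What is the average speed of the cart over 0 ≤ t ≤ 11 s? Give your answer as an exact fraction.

53/11 cm/s

Average speed = (total path length)/(elapsed time); on a piecewise-linear x-t graph the path length is Σ|Δx|.
0–5 s: |Δx| = |-12 − 3| = 15 cm
5–10 s: |Δx| = |7 − -12| = 19 cm
10–11 s: |Δx| = |-12 − 7| = 19 cm
Total path = 53 cm; average speed = 53/11 = 53/11 cm/s.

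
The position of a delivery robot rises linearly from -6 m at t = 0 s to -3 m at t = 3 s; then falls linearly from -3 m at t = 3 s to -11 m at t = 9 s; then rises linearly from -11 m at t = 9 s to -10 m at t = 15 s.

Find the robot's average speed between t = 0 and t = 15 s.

Average speed = (total path length)/(elapsed time); on a piecewise-linear x-t graph the path length is Σ|Δx|.
0–3 s: |Δx| = |-3 − -6| = 3 m
3–9 s: |Δx| = |-11 − -3| = 8 m
9–15 s: |Δx| = |-10 − -11| = 1 m
Total path = 12 m; average speed = 12/15 = 0.8 m/s.

0.8 m/s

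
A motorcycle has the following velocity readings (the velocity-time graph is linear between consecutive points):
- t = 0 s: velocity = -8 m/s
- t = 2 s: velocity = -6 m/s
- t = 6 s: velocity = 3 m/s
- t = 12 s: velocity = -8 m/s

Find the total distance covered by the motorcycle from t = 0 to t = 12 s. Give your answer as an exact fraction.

483/11 m

Distance (not displacement) is the total path length: add the absolute areas under v-t.
0–2 s: |½(-8 + -6)(2)| = 14 m
2–6 s: v = 0 at t = 14/3 s; triangle areas 8 + 2 = 10 m
6–12 s: v = 0 at t = 84/11 s; triangle areas 27/11 + 192/11 = 219/11 m
Total distance = 483/11 m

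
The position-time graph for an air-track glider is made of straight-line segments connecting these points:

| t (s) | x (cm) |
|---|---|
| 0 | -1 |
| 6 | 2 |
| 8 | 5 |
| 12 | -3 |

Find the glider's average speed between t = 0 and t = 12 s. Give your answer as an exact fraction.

7/6 cm/s

Average speed = (total path length)/(elapsed time); on a piecewise-linear x-t graph the path length is Σ|Δx|.
0–6 s: |Δx| = |2 − -1| = 3 cm
6–8 s: |Δx| = |5 − 2| = 3 cm
8–12 s: |Δx| = |-3 − 5| = 8 cm
Total path = 14 cm; average speed = 14/12 = 7/6 cm/s.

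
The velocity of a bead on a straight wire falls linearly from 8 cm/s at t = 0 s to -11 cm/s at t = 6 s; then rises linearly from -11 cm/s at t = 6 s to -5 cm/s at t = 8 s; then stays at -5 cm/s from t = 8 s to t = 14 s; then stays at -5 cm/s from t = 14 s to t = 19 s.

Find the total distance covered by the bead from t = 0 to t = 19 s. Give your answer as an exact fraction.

Distance (not displacement) is the total path length: add the absolute areas under v-t.
0–6 s: v = 0 at t = 48/19 s; triangle areas 192/19 + 363/19 = 555/19 cm
6–8 s: |½(-11 + -5)(2)| = 16 cm
8–14 s: |-5| × 6 = 30 cm
14–19 s: |-5| × 5 = 25 cm
Total distance = 1904/19 cm

1904/19 cm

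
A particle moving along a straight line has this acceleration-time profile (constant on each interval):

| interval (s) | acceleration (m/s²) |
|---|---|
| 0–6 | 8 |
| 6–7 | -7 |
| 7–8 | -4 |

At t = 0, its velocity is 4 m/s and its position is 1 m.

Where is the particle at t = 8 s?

260.5 m

On each constant-a segment, Δv = aΔt and Δx = v₀Δt + ½aΔt²; chain segment to segment.
0–6 s: v starts 4 m/s; Δx = 4·6 + ½·8·6² = 168 m; v ends 52 m/s.
6–7 s: v starts 52 m/s; Δx = 52·1 + ½·-7·1² = 48.5 m; v ends 45 m/s.
7–8 s: v starts 45 m/s; Δx = 45·1 + ½·-4·1² = 43 m; v ends 41 m/s.
x(8) = 1 + Σ Δx = 260.5 m.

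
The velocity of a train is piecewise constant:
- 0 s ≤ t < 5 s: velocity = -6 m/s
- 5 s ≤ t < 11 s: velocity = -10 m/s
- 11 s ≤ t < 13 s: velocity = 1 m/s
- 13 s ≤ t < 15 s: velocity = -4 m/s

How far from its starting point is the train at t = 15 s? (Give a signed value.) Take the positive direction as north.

Displacement is the signed area under the v-t curve.
0–5 s: -6 × 5 = -30 m
5–11 s: -10 × 6 = -60 m
11–13 s: 1 × 2 = 2 m
13–15 s: -4 × 2 = -8 m
Net displacement = -96 m

-96 m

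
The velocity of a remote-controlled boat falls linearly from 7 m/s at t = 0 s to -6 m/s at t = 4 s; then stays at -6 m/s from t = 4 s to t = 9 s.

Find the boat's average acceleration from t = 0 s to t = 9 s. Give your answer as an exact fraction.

-13/9 m/s²

Average acceleration = Δv/Δt = (-6 − 7)/(9 − 0) = -13/9 m/s².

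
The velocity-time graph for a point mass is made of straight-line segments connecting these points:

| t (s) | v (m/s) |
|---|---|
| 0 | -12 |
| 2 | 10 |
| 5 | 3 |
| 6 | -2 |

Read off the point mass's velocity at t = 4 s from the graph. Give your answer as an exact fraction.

On 2–5 s the graph is linear from 10 to 3 m/s: v(4) = 10 + (3 − 10)·(4 − 2)/(5 − 2) = 16/3 m/s.

16/3 m/s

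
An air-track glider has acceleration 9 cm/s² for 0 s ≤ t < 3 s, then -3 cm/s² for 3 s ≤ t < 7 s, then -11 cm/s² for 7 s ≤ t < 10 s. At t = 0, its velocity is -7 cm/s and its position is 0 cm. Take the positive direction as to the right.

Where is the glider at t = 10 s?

On each constant-a segment, Δv = aΔt and Δx = v₀Δt + ½aΔt²; chain segment to segment.
0–3 s: v starts -7 cm/s; Δx = -7·3 + ½·9·3² = 19.5 cm; v ends 20 cm/s.
3–7 s: v starts 20 cm/s; Δx = 20·4 + ½·-3·4² = 56 cm; v ends 8 cm/s.
7–10 s: v starts 8 cm/s; Δx = 8·3 + ½·-11·3² = -25.5 cm; v ends -25 cm/s.
x(10) = 0 + Σ Δx = 50 cm.

50 cm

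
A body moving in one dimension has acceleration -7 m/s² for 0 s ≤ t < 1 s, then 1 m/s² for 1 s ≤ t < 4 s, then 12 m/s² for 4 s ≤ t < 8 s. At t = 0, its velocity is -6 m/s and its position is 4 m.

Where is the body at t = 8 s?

16 m

On each constant-a segment, Δv = aΔt and Δx = v₀Δt + ½aΔt²; chain segment to segment.
0–1 s: v starts -6 m/s; Δx = -6·1 + ½·-7·1² = -9.5 m; v ends -13 m/s.
1–4 s: v starts -13 m/s; Δx = -13·3 + ½·1·3² = -34.5 m; v ends -10 m/s.
4–8 s: v starts -10 m/s; Δx = -10·4 + ½·12·4² = 56 m; v ends 38 m/s.
x(8) = 4 + Σ Δx = 16 m.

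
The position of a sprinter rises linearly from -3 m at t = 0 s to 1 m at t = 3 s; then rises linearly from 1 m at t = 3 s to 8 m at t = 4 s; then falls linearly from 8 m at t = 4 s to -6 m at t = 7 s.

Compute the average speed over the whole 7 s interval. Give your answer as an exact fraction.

25/7 m/s

Average speed = (total path length)/(elapsed time); on a piecewise-linear x-t graph the path length is Σ|Δx|.
0–3 s: |Δx| = |1 − -3| = 4 m
3–4 s: |Δx| = |8 − 1| = 7 m
4–7 s: |Δx| = |-6 − 8| = 14 m
Total path = 25 m; average speed = 25/7 = 25/7 m/s.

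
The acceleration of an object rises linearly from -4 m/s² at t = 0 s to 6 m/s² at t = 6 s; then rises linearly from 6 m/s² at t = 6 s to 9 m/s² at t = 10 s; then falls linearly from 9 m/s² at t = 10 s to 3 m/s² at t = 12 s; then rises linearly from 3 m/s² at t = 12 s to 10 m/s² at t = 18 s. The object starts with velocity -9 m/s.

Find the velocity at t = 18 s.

78 m/s

Δv equals the area under the a-t graph; then v = v₀ + Δv.
0–6 s: ½(-4 + 6)(6) = 6 m/s
6–10 s: ½(6 + 9)(4) = 30 m/s
10–12 s: ½(9 + 3)(2) = 12 m/s
12–18 s: ½(3 + 10)(6) = 39 m/s
Δv = 87 m/s, so v(18) = -9 + (87) = 78 m/s.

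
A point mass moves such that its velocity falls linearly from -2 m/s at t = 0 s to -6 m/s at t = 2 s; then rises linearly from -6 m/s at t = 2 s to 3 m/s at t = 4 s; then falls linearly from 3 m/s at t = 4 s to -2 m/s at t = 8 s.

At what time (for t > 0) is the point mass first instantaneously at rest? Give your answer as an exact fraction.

v changes sign on 2–4 s (from -6 to 3); the graph is linear there, so v = 0 at t = 2 + (6)·(4 − 2)/(3 − -6) = 10/3 s.

t = 10/3 s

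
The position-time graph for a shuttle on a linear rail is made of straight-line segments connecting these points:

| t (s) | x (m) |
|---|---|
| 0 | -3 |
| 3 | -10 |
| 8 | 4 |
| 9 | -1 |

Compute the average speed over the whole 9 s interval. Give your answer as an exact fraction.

26/9 m/s

Average speed = (total path length)/(elapsed time); on a piecewise-linear x-t graph the path length is Σ|Δx|.
0–3 s: |Δx| = |-10 − -3| = 7 m
3–8 s: |Δx| = |4 − -10| = 14 m
8–9 s: |Δx| = |-1 − 4| = 5 m
Total path = 26 m; average speed = 26/9 = 26/9 m/s.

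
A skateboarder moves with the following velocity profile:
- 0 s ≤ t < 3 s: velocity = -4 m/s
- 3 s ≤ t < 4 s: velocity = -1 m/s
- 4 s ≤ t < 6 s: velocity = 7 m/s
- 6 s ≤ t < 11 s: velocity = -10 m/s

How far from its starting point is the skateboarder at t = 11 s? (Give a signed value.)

Net displacement equals the area under the velocity-time graph (areas below the axis count negative).
0–3 s: -4 × 3 = -12 m
3–4 s: -1 × 1 = -1 m
4–6 s: 7 × 2 = 14 m
6–11 s: -10 × 5 = -50 m
Net displacement = -49 m

-49 m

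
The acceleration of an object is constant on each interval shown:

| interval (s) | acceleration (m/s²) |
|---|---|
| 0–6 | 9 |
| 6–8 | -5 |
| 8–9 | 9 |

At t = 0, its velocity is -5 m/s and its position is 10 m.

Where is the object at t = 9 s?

On each constant-a segment, Δv = aΔt and Δx = v₀Δt + ½aΔt²; chain segment to segment.
0–6 s: v starts -5 m/s; Δx = -5·6 + ½·9·6² = 132 m; v ends 49 m/s.
6–8 s: v starts 49 m/s; Δx = 49·2 + ½·-5·2² = 88 m; v ends 39 m/s.
8–9 s: v starts 39 m/s; Δx = 39·1 + ½·9·1² = 43.5 m; v ends 48 m/s.
x(9) = 10 + Σ Δx = 273.5 m.

273.5 m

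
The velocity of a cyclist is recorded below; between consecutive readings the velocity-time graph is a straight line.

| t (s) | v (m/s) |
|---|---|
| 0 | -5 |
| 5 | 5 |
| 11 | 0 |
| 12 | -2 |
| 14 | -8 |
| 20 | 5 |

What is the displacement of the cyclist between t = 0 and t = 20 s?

Displacement is the signed area under the v-t curve.
0–5 s: ½(-5 + 5)(5) = 0 m
5–11 s: ½(5 + 0)(6) = 15 m
11–12 s: ½(0 + -2)(1) = -1 m
12–14 s: ½(-2 + -8)(2) = -10 m
14–20 s: ½(-8 + 5)(6) = -9 m
Net displacement = -5 m

-5 m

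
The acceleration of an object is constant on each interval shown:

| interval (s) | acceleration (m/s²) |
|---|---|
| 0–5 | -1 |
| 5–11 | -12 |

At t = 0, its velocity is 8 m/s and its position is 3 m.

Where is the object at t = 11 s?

On each constant-a segment, Δv = aΔt and Δx = v₀Δt + ½aΔt²; chain segment to segment.
0–5 s: v starts 8 m/s; Δx = 8·5 + ½·-1·5² = 27.5 m; v ends 3 m/s.
5–11 s: v starts 3 m/s; Δx = 3·6 + ½·-12·6² = -198 m; v ends -69 m/s.
x(11) = 3 + Σ Δx = -167.5 m.

-167.5 m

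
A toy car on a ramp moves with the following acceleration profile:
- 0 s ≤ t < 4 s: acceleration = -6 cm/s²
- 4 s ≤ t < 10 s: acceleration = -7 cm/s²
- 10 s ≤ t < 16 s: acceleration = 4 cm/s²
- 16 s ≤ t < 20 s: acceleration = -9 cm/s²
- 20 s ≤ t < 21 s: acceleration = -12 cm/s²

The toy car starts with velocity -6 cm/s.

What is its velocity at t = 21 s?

Δv equals the area under the a-t graph; then v = v₀ + Δv.
0–4 s: -6 × 4 = -24 cm/s
4–10 s: -7 × 6 = -42 cm/s
10–16 s: 4 × 6 = 24 cm/s
16–20 s: -9 × 4 = -36 cm/s
20–21 s: -12 × 1 = -12 cm/s
Δv = -90 cm/s, so v(21) = -6 + (-90) = -96 cm/s.

-96 cm/s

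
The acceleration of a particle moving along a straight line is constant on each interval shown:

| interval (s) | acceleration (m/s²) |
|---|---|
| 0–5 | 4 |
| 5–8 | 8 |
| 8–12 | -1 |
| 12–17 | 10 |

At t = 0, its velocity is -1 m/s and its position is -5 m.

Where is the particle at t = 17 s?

On each constant-a segment, Δv = aΔt and Δx = v₀Δt + ½aΔt²; chain segment to segment.
0–5 s: v starts -1 m/s; Δx = -1·5 + ½·4·5² = 45 m; v ends 19 m/s.
5–8 s: v starts 19 m/s; Δx = 19·3 + ½·8·3² = 93 m; v ends 43 m/s.
8–12 s: v starts 43 m/s; Δx = 43·4 + ½·-1·4² = 164 m; v ends 39 m/s.
12–17 s: v starts 39 m/s; Δx = 39·5 + ½·10·5² = 320 m; v ends 89 m/s.
x(17) = -5 + Σ Δx = 617 m.

617 m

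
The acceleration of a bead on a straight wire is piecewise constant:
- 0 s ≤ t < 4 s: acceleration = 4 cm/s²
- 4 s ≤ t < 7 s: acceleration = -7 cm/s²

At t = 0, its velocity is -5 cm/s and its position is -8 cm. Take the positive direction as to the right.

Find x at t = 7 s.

On each constant-a segment, Δv = aΔt and Δx = v₀Δt + ½aΔt²; chain segment to segment.
0–4 s: v starts -5 cm/s; Δx = -5·4 + ½·4·4² = 12 cm; v ends 11 cm/s.
4–7 s: v starts 11 cm/s; Δx = 11·3 + ½·-7·3² = 1.5 cm; v ends -10 cm/s.
x(7) = -8 + Σ Δx = 5.5 cm.

5.5 cm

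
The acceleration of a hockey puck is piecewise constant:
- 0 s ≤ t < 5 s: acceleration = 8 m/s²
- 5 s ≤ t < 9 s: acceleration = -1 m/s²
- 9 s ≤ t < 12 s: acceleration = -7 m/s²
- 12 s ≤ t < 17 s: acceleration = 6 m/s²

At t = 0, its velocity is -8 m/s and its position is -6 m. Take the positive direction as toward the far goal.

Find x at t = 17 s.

336.5 m

On each constant-a segment, Δv = aΔt and Δx = v₀Δt + ½aΔt²; chain segment to segment.
0–5 s: v starts -8 m/s; Δx = -8·5 + ½·8·5² = 60 m; v ends 32 m/s.
5–9 s: v starts 32 m/s; Δx = 32·4 + ½·-1·4² = 120 m; v ends 28 m/s.
9–12 s: v starts 28 m/s; Δx = 28·3 + ½·-7·3² = 52.5 m; v ends 7 m/s.
12–17 s: v starts 7 m/s; Δx = 7·5 + ½·6·5² = 110 m; v ends 37 m/s.
x(17) = -6 + Σ Δx = 336.5 m.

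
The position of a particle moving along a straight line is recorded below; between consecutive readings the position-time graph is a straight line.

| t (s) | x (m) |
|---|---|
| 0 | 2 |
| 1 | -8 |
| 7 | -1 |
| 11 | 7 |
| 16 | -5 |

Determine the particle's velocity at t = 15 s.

Velocity is the slope of the x-t graph on 11–16 s: (-5 − 7)/(16 − 11) = -2.4 m/s.

-2.4 m/s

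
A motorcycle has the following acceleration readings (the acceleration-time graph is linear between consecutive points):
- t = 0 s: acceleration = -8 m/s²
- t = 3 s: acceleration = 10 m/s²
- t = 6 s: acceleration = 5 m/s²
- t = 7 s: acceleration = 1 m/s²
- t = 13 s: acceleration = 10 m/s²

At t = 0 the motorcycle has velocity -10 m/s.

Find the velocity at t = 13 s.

Δv equals the area under the a-t graph; then v = v₀ + Δv.
0–3 s: ½(-8 + 10)(3) = 3 m/s
3–6 s: ½(10 + 5)(3) = 22.5 m/s
6–7 s: ½(5 + 1)(1) = 3 m/s
7–13 s: ½(1 + 10)(6) = 33 m/s
Δv = 61.5 m/s, so v(13) = -10 + (61.5) = 51.5 m/s.

51.5 m/s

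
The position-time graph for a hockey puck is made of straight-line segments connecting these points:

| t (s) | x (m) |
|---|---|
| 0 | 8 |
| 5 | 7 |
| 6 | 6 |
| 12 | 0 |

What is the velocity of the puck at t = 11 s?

Velocity is the slope of the x-t graph on 6–12 s: (0 − 6)/(12 − 6) = -1 m/s.

-1 m/s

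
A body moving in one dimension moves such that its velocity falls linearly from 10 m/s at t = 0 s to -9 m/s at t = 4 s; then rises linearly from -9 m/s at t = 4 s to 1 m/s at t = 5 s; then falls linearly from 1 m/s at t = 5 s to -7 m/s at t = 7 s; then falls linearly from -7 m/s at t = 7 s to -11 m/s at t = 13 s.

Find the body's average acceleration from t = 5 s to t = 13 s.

-1.5 m/s²

Average acceleration = Δv/Δt = (-11 − 1)/(13 − 5) = -1.5 m/s².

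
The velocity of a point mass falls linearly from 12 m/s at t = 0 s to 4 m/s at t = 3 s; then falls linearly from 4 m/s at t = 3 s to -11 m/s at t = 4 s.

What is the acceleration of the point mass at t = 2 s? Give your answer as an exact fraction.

-8/3 m/s²

Acceleration is the slope of the v-t graph on 0–3 s: (4 − 12)/(3 − 0) = -8/3 m/s².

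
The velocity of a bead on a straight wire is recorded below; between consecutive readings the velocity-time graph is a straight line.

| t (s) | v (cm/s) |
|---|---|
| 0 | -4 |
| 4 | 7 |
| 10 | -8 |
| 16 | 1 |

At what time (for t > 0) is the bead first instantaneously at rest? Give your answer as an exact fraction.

v changes sign on 0–4 s (from -4 to 7); the graph is linear there, so v = 0 at t = 0 + (4)·(4 − 0)/(7 − -4) = 16/11 s.

t = 16/11 s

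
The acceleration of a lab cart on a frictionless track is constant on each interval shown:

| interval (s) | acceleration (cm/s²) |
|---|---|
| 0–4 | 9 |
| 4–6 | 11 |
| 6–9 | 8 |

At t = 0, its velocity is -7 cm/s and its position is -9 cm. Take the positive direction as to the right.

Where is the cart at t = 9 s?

On each constant-a segment, Δv = aΔt and Δx = v₀Δt + ½aΔt²; chain segment to segment.
0–4 s: v starts -7 cm/s; Δx = -7·4 + ½·9·4² = 44 cm; v ends 29 cm/s.
4–6 s: v starts 29 cm/s; Δx = 29·2 + ½·11·2² = 80 cm; v ends 51 cm/s.
6–9 s: v starts 51 cm/s; Δx = 51·3 + ½·8·3² = 189 cm; v ends 75 cm/s.
x(9) = -9 + Σ Δx = 304 cm.

304 cm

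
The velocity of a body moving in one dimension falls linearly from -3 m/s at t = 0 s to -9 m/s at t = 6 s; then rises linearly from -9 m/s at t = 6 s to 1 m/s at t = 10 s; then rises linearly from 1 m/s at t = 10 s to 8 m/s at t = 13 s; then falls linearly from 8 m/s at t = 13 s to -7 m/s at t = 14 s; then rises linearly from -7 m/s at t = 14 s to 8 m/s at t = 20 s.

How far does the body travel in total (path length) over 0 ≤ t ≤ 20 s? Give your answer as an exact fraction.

Distance (not displacement) is the total path length: add the absolute areas under v-t.
0–6 s: |½(-3 + -9)(6)| = 36 m
6–10 s: v = 0 at t = 9.6 s; triangle areas 16.2 + 0.2 = 16.4 m
10–13 s: |½(1 + 8)(3)| = 13.5 m
13–14 s: v = 0 at t = 203/15 s; triangle areas 32/15 + 49/30 = 113/30 m
14–20 s: v = 0 at t = 16.8 s; triangle areas 9.8 + 12.8 = 22.6 m
Total distance = 1384/15 m

1384/15 m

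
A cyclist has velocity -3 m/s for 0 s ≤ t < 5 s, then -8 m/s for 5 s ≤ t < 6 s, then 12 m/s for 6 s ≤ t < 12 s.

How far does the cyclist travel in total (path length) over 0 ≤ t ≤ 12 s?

95 m

Distance (not displacement) is the total path length: add the absolute areas under v-t.
0–5 s: |-3| × 5 = 15 m
5–6 s: |-8| × 1 = 8 m
6–12 s: |12| × 6 = 72 m
Total distance = 95 m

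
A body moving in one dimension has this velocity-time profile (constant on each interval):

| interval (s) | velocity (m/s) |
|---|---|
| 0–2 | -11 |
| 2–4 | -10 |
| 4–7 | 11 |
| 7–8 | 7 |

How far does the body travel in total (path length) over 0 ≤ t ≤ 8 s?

Total distance travelled is ∫|v| dt — sum the magnitudes of each area piece.
0–2 s: |-11| × 2 = 22 m
2–4 s: |-10| × 2 = 20 m
4–7 s: |11| × 3 = 33 m
7–8 s: |7| × 1 = 7 m
Total distance = 82 m

82 m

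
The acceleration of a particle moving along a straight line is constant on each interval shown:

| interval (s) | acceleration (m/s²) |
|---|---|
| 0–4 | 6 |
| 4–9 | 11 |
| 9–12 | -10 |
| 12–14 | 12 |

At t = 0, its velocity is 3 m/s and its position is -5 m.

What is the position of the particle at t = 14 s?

On each constant-a segment, Δv = aΔt and Δx = v₀Δt + ½aΔt²; chain segment to segment.
0–4 s: v starts 3 m/s; Δx = 3·4 + ½·6·4² = 60 m; v ends 27 m/s.
4–9 s: v starts 27 m/s; Δx = 27·5 + ½·11·5² = 272.5 m; v ends 82 m/s.
9–12 s: v starts 82 m/s; Δx = 82·3 + ½·-10·3² = 201 m; v ends 52 m/s.
12–14 s: v starts 52 m/s; Δx = 52·2 + ½·12·2² = 128 m; v ends 76 m/s.
x(14) = -5 + Σ Δx = 656.5 m.

656.5 m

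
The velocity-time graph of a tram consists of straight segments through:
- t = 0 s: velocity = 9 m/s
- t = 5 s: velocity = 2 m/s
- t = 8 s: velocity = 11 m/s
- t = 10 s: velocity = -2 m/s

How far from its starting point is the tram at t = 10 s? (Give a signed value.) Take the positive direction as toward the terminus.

Displacement is the signed area under the v-t curve.
0–5 s: ½(9 + 2)(5) = 27.5 m
5–8 s: ½(2 + 11)(3) = 19.5 m
8–10 s: ½(11 + -2)(2) = 9 m
Net displacement = 56 m

56 m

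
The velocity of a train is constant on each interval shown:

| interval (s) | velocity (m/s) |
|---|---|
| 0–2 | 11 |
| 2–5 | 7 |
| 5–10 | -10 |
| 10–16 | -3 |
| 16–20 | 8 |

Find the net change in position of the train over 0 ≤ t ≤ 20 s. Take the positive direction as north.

7 m

Displacement is the signed area under the v-t curve.
0–2 s: 11 × 2 = 22 m
2–5 s: 7 × 3 = 21 m
5–10 s: -10 × 5 = -50 m
10–16 s: -3 × 6 = -18 m
16–20 s: 8 × 4 = 32 m
Net displacement = 7 m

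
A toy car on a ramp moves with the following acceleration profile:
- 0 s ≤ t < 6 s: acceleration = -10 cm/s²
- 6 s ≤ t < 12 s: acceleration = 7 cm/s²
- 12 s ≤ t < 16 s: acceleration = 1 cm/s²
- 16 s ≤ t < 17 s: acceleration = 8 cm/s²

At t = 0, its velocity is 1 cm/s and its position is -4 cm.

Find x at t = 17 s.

-475 cm

On each constant-a segment, Δv = aΔt and Δx = v₀Δt + ½aΔt²; chain segment to segment.
0–6 s: v starts 1 cm/s; Δx = 1·6 + ½·-10·6² = -174 cm; v ends -59 cm/s.
6–12 s: v starts -59 cm/s; Δx = -59·6 + ½·7·6² = -228 cm; v ends -17 cm/s.
12–16 s: v starts -17 cm/s; Δx = -17·4 + ½·1·4² = -60 cm; v ends -13 cm/s.
16–17 s: v starts -13 cm/s; Δx = -13·1 + ½·8·1² = -9 cm; v ends -5 cm/s.
x(17) = -4 + Σ Δx = -475 cm.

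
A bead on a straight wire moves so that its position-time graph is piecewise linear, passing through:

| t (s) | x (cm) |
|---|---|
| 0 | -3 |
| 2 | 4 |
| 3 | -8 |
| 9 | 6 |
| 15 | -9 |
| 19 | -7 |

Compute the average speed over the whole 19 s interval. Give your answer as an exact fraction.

50/19 cm/s

Average speed = (total path length)/(elapsed time); on a piecewise-linear x-t graph the path length is Σ|Δx|.
0–2 s: |Δx| = |4 − -3| = 7 cm
2–3 s: |Δx| = |-8 − 4| = 12 cm
3–9 s: |Δx| = |6 − -8| = 14 cm
9–15 s: |Δx| = |-9 − 6| = 15 cm
15–19 s: |Δx| = |-7 − -9| = 2 cm
Total path = 50 cm; average speed = 50/19 = 50/19 cm/s.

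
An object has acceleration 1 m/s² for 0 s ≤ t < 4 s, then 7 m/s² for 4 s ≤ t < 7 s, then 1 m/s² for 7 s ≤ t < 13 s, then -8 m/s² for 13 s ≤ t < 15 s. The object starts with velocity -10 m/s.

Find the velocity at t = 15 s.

Δv equals the area under the a-t graph; then v = v₀ + Δv.
0–4 s: 1 × 4 = 4 m/s
4–7 s: 7 × 3 = 21 m/s
7–13 s: 1 × 6 = 6 m/s
13–15 s: -8 × 2 = -16 m/s
Δv = 15 m/s, so v(15) = -10 + (15) = 5 m/s.

5 m/s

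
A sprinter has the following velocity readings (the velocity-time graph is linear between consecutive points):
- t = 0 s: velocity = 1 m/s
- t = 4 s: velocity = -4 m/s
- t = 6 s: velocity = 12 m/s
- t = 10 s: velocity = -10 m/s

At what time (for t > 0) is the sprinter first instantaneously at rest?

v changes sign on 0–4 s (from 1 to -4); the graph is linear there, so v = 0 at t = 0 + (-1)·(4 − 0)/(-4 − 1) = 0.8 s.

t = 0.8 s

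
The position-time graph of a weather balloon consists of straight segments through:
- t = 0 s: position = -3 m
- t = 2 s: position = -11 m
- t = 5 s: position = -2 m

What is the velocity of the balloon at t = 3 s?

3 m/s

Velocity is the slope of the x-t graph on 2–5 s: (-2 − -11)/(5 − 2) = 3 m/s.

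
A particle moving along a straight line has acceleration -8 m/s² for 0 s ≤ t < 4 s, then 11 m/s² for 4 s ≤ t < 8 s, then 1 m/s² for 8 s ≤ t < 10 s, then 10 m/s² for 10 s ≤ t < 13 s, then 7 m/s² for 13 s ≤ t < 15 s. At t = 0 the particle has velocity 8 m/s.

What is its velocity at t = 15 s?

Δv equals the area under the a-t graph; then v = v₀ + Δv.
0–4 s: -8 × 4 = -32 m/s
4–8 s: 11 × 4 = 44 m/s
8–10 s: 1 × 2 = 2 m/s
10–13 s: 10 × 3 = 30 m/s
13–15 s: 7 × 2 = 14 m/s
Δv = 58 m/s, so v(15) = 8 + (58) = 66 m/s.

66 m/s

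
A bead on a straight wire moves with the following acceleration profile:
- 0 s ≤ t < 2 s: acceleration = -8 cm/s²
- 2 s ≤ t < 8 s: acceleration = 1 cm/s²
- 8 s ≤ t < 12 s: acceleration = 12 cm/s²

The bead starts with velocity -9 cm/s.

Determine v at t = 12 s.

Δv equals the area under the a-t graph; then v = v₀ + Δv.
0–2 s: -8 × 2 = -16 cm/s
2–8 s: 1 × 6 = 6 cm/s
8–12 s: 12 × 4 = 48 cm/s
Δv = 38 cm/s, so v(12) = -9 + (38) = 29 cm/s.

29 cm/s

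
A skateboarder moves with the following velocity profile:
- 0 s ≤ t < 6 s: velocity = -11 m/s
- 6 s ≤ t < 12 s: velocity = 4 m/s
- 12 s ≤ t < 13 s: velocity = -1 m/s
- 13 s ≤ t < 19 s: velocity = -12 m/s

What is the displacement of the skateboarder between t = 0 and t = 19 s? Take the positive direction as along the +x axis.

-115 m

Displacement is the signed area under the v-t curve.
0–6 s: -11 × 6 = -66 m
6–12 s: 4 × 6 = 24 m
12–13 s: -1 × 1 = -1 m
13–19 s: -12 × 6 = -72 m
Net displacement = -115 m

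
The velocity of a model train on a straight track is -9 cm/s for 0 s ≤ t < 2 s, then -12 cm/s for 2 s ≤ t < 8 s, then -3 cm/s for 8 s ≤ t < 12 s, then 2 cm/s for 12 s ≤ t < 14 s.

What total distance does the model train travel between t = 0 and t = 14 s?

Distance (not displacement) is the total path length: add the absolute areas under v-t.
0–2 s: |-9| × 2 = 18 cm
2–8 s: |-12| × 6 = 72 cm
8–12 s: |-3| × 4 = 12 cm
12–14 s: |2| × 2 = 4 cm
Total distance = 106 cm

106 cm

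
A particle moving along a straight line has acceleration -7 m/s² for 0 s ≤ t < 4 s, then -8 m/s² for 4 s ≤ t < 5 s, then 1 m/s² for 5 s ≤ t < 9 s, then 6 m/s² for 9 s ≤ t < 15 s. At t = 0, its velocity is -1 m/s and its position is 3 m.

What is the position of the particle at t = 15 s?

-320 m

On each constant-a segment, Δv = aΔt and Δx = v₀Δt + ½aΔt²; chain segment to segment.
0–4 s: v starts -1 m/s; Δx = -1·4 + ½·-7·4² = -60 m; v ends -29 m/s.
4–5 s: v starts -29 m/s; Δx = -29·1 + ½·-8·1² = -33 m; v ends -37 m/s.
5–9 s: v starts -37 m/s; Δx = -37·4 + ½·1·4² = -140 m; v ends -33 m/s.
9–15 s: v starts -33 m/s; Δx = -33·6 + ½·6·6² = -90 m; v ends 3 m/s.
x(15) = 3 + Σ Δx = -320 m.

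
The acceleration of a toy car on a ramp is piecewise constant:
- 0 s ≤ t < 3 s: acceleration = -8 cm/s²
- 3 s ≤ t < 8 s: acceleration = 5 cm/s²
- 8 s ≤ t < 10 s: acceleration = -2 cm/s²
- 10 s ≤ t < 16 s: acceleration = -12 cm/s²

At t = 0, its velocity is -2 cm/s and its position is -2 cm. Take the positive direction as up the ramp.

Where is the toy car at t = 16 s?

-363.5 cm

On each constant-a segment, Δv = aΔt and Δx = v₀Δt + ½aΔt²; chain segment to segment.
0–3 s: v starts -2 cm/s; Δx = -2·3 + ½·-8·3² = -42 cm; v ends -26 cm/s.
3–8 s: v starts -26 cm/s; Δx = -26·5 + ½·5·5² = -67.5 cm; v ends -1 cm/s.
8–10 s: v starts -1 cm/s; Δx = -1·2 + ½·-2·2² = -6 cm; v ends -5 cm/s.
10–16 s: v starts -5 cm/s; Δx = -5·6 + ½·-12·6² = -246 cm; v ends -77 cm/s.
x(16) = -2 + Σ Δx = -363.5 cm.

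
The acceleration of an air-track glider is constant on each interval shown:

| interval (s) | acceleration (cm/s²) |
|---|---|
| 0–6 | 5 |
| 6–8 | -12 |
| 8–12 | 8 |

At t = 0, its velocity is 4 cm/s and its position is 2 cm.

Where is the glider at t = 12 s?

264 cm

On each constant-a segment, Δv = aΔt and Δx = v₀Δt + ½aΔt²; chain segment to segment.
0–6 s: v starts 4 cm/s; Δx = 4·6 + ½·5·6² = 114 cm; v ends 34 cm/s.
6–8 s: v starts 34 cm/s; Δx = 34·2 + ½·-12·2² = 44 cm; v ends 10 cm/s.
8–12 s: v starts 10 cm/s; Δx = 10·4 + ½·8·4² = 104 cm; v ends 42 cm/s.
x(12) = 2 + Σ Δx = 264 cm.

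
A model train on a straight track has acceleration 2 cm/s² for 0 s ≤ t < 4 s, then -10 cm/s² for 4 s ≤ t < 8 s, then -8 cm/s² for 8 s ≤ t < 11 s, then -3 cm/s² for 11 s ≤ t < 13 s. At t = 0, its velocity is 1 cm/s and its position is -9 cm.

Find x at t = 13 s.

-278 cm

On each constant-a segment, Δv = aΔt and Δx = v₀Δt + ½aΔt²; chain segment to segment.
0–4 s: v starts 1 cm/s; Δx = 1·4 + ½·2·4² = 20 cm; v ends 9 cm/s.
4–8 s: v starts 9 cm/s; Δx = 9·4 + ½·-10·4² = -44 cm; v ends -31 cm/s.
8–11 s: v starts -31 cm/s; Δx = -31·3 + ½·-8·3² = -129 cm; v ends -55 cm/s.
11–13 s: v starts -55 cm/s; Δx = -55·2 + ½·-3·2² = -116 cm; v ends -61 cm/s.
x(13) = -9 + Σ Δx = -278 cm.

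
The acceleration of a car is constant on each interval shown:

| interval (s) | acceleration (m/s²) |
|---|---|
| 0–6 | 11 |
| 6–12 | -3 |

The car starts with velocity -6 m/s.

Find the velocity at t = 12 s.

42 m/s

Δv equals the area under the a-t graph; then v = v₀ + Δv.
0–6 s: 11 × 6 = 66 m/s
6–12 s: -3 × 6 = -18 m/s
Δv = 48 m/s, so v(12) = -6 + (48) = 42 m/s.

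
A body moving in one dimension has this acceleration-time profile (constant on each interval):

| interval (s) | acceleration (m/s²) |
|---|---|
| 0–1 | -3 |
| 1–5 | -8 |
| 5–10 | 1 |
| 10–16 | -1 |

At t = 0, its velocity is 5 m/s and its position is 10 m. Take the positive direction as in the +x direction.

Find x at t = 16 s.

-348 m

On each constant-a segment, Δv = aΔt and Δx = v₀Δt + ½aΔt²; chain segment to segment.
0–1 s: v starts 5 m/s; Δx = 5·1 + ½·-3·1² = 3.5 m; v ends 2 m/s.
1–5 s: v starts 2 m/s; Δx = 2·4 + ½·-8·4² = -56 m; v ends -30 m/s.
5–10 s: v starts -30 m/s; Δx = -30·5 + ½·1·5² = -137.5 m; v ends -25 m/s.
10–16 s: v starts -25 m/s; Δx = -25·6 + ½·-1·6² = -168 m; v ends -31 m/s.
x(16) = 10 + Σ Δx = -348 m.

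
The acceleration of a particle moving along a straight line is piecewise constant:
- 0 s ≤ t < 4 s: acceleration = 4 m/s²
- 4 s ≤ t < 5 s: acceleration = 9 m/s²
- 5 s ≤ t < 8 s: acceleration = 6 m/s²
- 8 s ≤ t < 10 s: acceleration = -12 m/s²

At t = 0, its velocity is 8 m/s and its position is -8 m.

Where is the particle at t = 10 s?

288.5 m

On each constant-a segment, Δv = aΔt and Δx = v₀Δt + ½aΔt²; chain segment to segment.
0–4 s: v starts 8 m/s; Δx = 8·4 + ½·4·4² = 64 m; v ends 24 m/s.
4–5 s: v starts 24 m/s; Δx = 24·1 + ½·9·1² = 28.5 m; v ends 33 m/s.
5–8 s: v starts 33 m/s; Δx = 33·3 + ½·6·3² = 126 m; v ends 51 m/s.
8–10 s: v starts 51 m/s; Δx = 51·2 + ½·-12·2² = 78 m; v ends 27 m/s.
x(10) = -8 + Σ Δx = 288.5 m.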